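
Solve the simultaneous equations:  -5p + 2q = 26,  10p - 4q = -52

infinitely many solutions

Row-reduce:
R1 ← R1 / (-5).
R2 ← R2 − 10·R1.
Rank is 1 with 2 unknowns, leaving q free.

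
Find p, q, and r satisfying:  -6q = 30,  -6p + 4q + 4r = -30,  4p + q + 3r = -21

Row-reduce the augmented matrix:
Swap R1 and R2.
R1 ← R1 / (-6).
R3 ← R3 − 4·R1.
R2 ← R2 / (-6).
R1 ← R1 + 2/3·R2.
R3 ← R3 − 11/3·R2.
R3 ← R3 / (17/3).
R1 ← R1 + 2/3·R3.
Reading off the reduced rows gives p = -1, q = -5, r = -4.

p = -1, q = -5, r = -4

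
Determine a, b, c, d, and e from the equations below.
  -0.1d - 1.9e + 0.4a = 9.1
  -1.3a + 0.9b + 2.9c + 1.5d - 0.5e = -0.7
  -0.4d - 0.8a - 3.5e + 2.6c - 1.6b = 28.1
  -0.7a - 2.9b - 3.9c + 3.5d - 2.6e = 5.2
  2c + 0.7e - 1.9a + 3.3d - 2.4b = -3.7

a = -2, b = -3, c = 1, d = -4, e = -5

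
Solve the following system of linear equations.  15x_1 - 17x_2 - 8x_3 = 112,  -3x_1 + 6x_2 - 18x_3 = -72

infinitely many solutions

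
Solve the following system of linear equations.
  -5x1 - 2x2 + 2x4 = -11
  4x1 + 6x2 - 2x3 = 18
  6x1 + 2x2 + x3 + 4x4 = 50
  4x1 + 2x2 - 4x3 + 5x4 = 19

Row-reduce the augmented matrix:
R1 ← R1 / (-5).
R2 ← R2 − 4·R1.
R3 ← R3 − 6·R1.
R4 ← R4 − 4·R1.
R2 ← R2 / (22/5).
R1 ← R1 − 2/5·R2.
R3 ← R3 + 2/5·R2.
R4 ← R4 − 2/5·R2.
R3 ← R3 / (9/11).
R1 ← R1 − 2/11·R3.
R2 ← R2 + 5/11·R3.
R4 ← R4 + 42/11·R3.
R4 ← R4 / (37).
R1 ← R1 + 2·R4.
R2 ← R2 − 4·R4.
R3 ← R3 − 8·R4.
Reading off the reduced rows gives x1 = 3, x2 = 3, x3 = 6, x4 = 5.

x1 = 3, x2 = 3, x3 = 6, x4 = 5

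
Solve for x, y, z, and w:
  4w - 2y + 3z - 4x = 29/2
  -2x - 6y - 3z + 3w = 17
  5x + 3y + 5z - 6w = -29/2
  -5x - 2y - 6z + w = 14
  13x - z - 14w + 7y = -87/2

x = -5/2, y = -5/2, z = 1/2, w = -1/2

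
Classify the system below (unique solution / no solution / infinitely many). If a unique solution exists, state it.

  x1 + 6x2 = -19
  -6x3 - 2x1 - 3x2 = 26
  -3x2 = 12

Row-reduce the augmented matrix:
R2 ← R2 + 2·R1.
R2 ← R2 / (9).
R1 ← R1 − 6·R2.
R3 ← R3 + 3·R2.
R3 ← R3 / (-2).
R1 ← R1 − 4·R3.
R2 ← R2 + 2/3·R3.
Reading off the reduced rows gives x1 = 5, x2 = -4, x3 = -4.

x1 = 5, x2 = -4, x3 = -4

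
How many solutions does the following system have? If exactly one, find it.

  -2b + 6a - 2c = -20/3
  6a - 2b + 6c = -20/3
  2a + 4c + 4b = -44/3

a = -2, b = -8/3, c = 0

Row-reduce the augmented matrix:
R1 ← R1 / (6).
R2 ← R2 − 6·R1.
R3 ← R3 − 2·R1.
Swap R2 and R3.
R2 ← R2 / (14/3).
R1 ← R1 + 1/3·R2.
R3 ← R3 / (8).
R2 ← R2 − 1·R3.
Reading off the reduced rows gives a = -2, b = -8/3, c = 0.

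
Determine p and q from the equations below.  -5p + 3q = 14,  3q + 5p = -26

Row-reduce the augmented matrix:
R1 ← R1 / (-5).
R2 ← R2 − 5·R1.
R2 ← R2 / (6).
R1 ← R1 + 3/5·R2.
Reading off the reduced rows gives p = -4, q = -2.

p = -4, q = -2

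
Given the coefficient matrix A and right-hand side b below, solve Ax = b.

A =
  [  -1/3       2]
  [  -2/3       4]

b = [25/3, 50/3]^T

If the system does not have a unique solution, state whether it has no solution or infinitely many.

infinitely many solutions

Row-reduce:
R1 ← R1 / (-1/3).
R2 ← R2 + 2/3·R1.
Rank is 1 with 2 unknowns, leaving x_2 free.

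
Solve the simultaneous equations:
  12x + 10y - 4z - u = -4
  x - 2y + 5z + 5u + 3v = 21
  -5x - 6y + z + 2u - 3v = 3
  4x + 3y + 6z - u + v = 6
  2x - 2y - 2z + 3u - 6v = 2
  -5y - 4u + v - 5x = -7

x = 1, y = -1, z = 1, u = 2, v = 1

Row-reduce the augmented matrix:
R1 ← R1 / (12).
R2 ← R2 − 1·R1.
R3 ← R3 + 5·R1.
R4 ← R4 − 4·R1.
R5 ← R5 − 2·R1.
R6 ← R6 + 5·R1.
R2 ← R2 / (-17/6).
R1 ← R1 − 5/6·R2.
R3 ← R3 + 11/6·R2.
R4 ← R4 + 1/3·R2.
R5 ← R5 + 11/3·R2.
R6 ← R6 + 5/6·R2.
R3 ← R3 / (-70/17).
R1 ← R1 − 21/17·R3.
R2 ← R2 + 32/17·R3.
R4 ← R4 − 114/17·R3.
R5 ← R5 + 140/17·R3.
R6 ← R6 + 55/17·R3.
R4 ← R4 / (-283/70).
R1 ← R1 − 9/10·R4.
R2 ← R2 + 71/70·R4.
R3 ← R3 − 29/70·R4.
R6 ← R6 + 32/7·R4.
Swap R5 and R6.
R5 ← R5 / (3500/283).
R1 ← R1 + 636/283·R5.
R2 ← R2 − 865/283·R5.
R3 ← R3 − 125/283·R5.
R4 ← R4 − 518/283·R5.
R6 reduces to 0 = 0, so the extra equation is consistent.
Reading off the reduced rows gives x = 1, y = -1, z = 1, u = 2, v = 1.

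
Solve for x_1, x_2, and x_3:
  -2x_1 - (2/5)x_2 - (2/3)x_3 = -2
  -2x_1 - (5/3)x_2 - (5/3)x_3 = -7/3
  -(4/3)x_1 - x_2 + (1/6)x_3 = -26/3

Row-reduce the augmented matrix:
R1 ← R1 / (-2).
R2 ← R2 + 2·R1.
R3 ← R3 + 4/3·R1.
R2 ← R2 / (-19/15).
R1 ← R1 − 1/5·R2.
R3 ← R3 + 11/15·R2.
R3 ← R3 / (407/342).
R1 ← R1 − 10/57·R3.
R2 ← R2 − 15/19·R3.
Reading off the reduced rows gives x_1 = 2, x_2 = 5, x_3 = -6.

x_1 = 2, x_2 = 5, x_3 = -6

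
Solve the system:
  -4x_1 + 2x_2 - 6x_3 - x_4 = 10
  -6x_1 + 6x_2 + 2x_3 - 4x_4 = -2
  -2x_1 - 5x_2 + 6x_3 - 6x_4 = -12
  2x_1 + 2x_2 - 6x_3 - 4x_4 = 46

x_1 = 4, x_2 = 2, x_3 = -3, x_4 = -4

Row-reduce the augmented matrix:
R1 ← R1 / (-4).
R2 ← R2 + 6·R1.
R3 ← R3 + 2·R1.
R4 ← R4 − 2·R1.
R2 ← R2 / (3).
R1 ← R1 + 1/2·R2.
R3 ← R3 + 6·R2.
R4 ← R4 − 3·R2.
R3 ← R3 / (31).
R1 ← R1 − 10/3·R3.
R2 ← R2 − 11/3·R3.
R4 ← R4 + 20·R3.
R4 ← R4 / (-272/31).
R1 ← R1 − 179/186·R4.
R2 ← R2 − 38/93·R4.
R3 ← R3 + 21/62·R4.
Reading off the reduced rows gives x_1 = 4, x_2 = 2, x_3 = -3, x_4 = -4.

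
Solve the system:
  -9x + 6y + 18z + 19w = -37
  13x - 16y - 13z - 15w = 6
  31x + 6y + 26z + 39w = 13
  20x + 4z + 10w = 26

Row-reduce:
R1 ← R1 / (-9).
R2 ← R2 − 13·R1.
R3 ← R3 − 31·R1.
R4 ← R4 − 20·R1.
R2 ← R2 / (-22/3).
R1 ← R1 + 2/3·R2.
R3 ← R3 − 80/3·R2.
R4 ← R4 − 40/3·R2.
R3 ← R3 / (1488/11).
R1 ← R1 + 35/11·R3.
R2 ← R2 + 39/22·R3.
R4 ← R4 − 744/11·R3.
Row 4 reduces to 0 = 1, a contradiction. The system is inconsistent.

no solution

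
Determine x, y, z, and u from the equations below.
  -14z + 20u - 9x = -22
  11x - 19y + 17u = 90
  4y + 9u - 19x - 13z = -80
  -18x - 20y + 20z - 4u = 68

Row-reduce the augmented matrix:
R1 ← R1 / (-9).
R2 ← R2 − 11·R1.
R3 ← R3 + 19·R1.
R4 ← R4 + 18·R1.
R2 ← R2 / (-19).
R3 ← R3 − 4·R2.
R4 ← R4 + 20·R2.
R3 ← R3 / (2215/171).
R1 ← R1 − 14/9·R3.
R2 ← R2 − 154/171·R3.
R4 ← R4 − 11288/171·R3.
R4 ← R4 / (82432/2215).
R1 ← R1 − 1594/2215·R4.
R2 ← R2 + 1059/2215·R4.
R3 ← R3 + 4189/2215·R4.
Reading off the reduced rows gives x = 2, y = 0, z = 6, u = 4.

x = 2, y = 0, z = 6, u = 4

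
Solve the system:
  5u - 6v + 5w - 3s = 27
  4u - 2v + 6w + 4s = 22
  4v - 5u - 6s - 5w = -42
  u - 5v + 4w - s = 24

u = 1, v = -6, w = -1, s = 3

Row-reduce the augmented matrix:
R1 ← R1 / (5).
R2 ← R2 − 4·R1.
R3 ← R3 + 5·R1.
R4 ← R4 − 1·R1.
R2 ← R2 / (14/5).
R1 ← R1 + 6/5·R2.
R3 ← R3 + 2·R2.
R4 ← R4 + 19/5·R2.
R3 ← R3 / (10/7).
R1 ← R1 − 13/7·R3.
R2 ← R2 − 5/7·R3.
R4 ← R4 − 40/7·R3.
R4 ← R4 / (26).
R1 ← R1 − 79/10·R4.
R2 ← R2 − 9/2·R4.
R3 ← R3 + 31/10·R4.
Reading off the reduced rows gives u = 1, v = -6, w = -1, s = 3.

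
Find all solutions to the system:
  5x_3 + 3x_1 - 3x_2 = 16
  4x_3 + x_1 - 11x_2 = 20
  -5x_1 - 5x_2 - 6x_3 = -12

infinitely many solutions

Row-reduce:
R1 ← R1 / (3).
R2 ← R2 − 1·R1.
R3 ← R3 + 5·R1.
R2 ← R2 / (-10).
R1 ← R1 + 1·R2.
R3 ← R3 + 10·R2.
Rank is 2 with 3 unknowns, leaving x_3 free.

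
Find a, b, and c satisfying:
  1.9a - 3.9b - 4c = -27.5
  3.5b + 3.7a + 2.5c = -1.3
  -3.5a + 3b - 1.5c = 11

Row-reduce the augmented matrix:
R1 ← R1 / (19/10).
R2 ← R2 − 37/10·R1.
R3 ← R3 + 7/2·R1.
R2 ← R2 / (1054/95).
R1 ← R1 + 39/19·R2.
R3 ← R3 + 159/38·R2.
R3 ← R3 / (-1237/248).
R1 ← R1 + 25/124·R3.
R2 ← R2 − 115/124·R3.
Reading off the reduced rows gives a = -4, b = 1, c = 4.

a = -4, b = 1, c = 4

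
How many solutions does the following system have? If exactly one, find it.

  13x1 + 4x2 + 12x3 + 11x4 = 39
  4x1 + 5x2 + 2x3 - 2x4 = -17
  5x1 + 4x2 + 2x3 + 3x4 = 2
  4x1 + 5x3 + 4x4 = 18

no solution

Row-reduce:
R1 ← R1 / (13).
R2 ← R2 − 4·R1.
R3 ← R3 − 5·R1.
R4 ← R4 − 4·R1.
R2 ← R2 / (49/13).
R1 ← R1 − 4/13·R2.
R3 ← R3 − 32/13·R2.
R4 ← R4 + 16/13·R2.
R3 ← R3 / (-74/49).
R1 ← R1 − 52/49·R3.
R2 ← R2 + 22/49·R3.
R4 ← R4 − 37/49·R3.
Row 4 reduces to 0 = -1/2, a contradiction. The system is inconsistent.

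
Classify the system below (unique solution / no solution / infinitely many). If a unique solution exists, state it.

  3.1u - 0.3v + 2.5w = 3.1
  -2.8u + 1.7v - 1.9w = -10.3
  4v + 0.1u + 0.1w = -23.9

Row-reduce the augmented matrix:
R1 ← R1 / (31/10).
R2 ← R2 + 14/5·R1.
R3 ← R3 − 1/10·R1.
R2 ← R2 / (443/310).
R1 ← R1 + 3/31·R2.
R3 ← R3 − 1243/310·R2.
R3 ← R3 / (-873/886).
R1 ← R1 − 368/443·R3.
R2 ← R2 − 111/443·R3.
Reading off the reduced rows gives u = -2, v = -6, w = 3.

u = -2, v = -6, w = 3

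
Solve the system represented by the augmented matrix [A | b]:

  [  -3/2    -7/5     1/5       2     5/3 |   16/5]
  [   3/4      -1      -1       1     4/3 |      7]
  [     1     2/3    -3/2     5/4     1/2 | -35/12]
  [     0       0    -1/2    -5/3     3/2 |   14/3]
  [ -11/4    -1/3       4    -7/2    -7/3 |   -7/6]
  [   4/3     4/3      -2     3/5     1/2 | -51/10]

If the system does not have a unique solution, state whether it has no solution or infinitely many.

Row-reduce the augmented matrix:
R1 ← R1 / (-3/2).
R2 ← R2 − 3/4·R1.
R3 ← R3 − 1·R1.
R5 ← R5 + 11/4·R1.
R6 ← R6 − 4/3·R1.
R2 ← R2 / (-17/10).
R1 ← R1 − 14/15·R2.
R3 ← R3 + 4/15·R2.
R5 ← R5 − 67/30·R2.
R6 ← R6 − 4/45·R2.
R3 ← R3 / (-125/102).
R1 ← R1 + 32/51·R3.
R2 ← R2 − 9/17·R3.
R4 ← R4 + 1/2·R3.
R5 ← R5 − 125/51·R3.
R6 ← R6 + 286/153·R3.
R4 ← R4 / (-3889/1500).
R1 ← R1 + 524/375·R4.
R2 ← R2 + 49/250·R4.
R3 ← R3 + 463/250·R4.
R6 ← R6 + 1102/1125·R4.
Swap R5 and R6.
R5 ← R5 / (-225821/1050030).
R1 ← R1 + 38548/35001·R5.
R2 ← R2 + 9328/11667·R5.
R3 ← R3 + 20281/11667·R5.
R4 ← R4 + 1472/3889·R5.
R6 reduces to 0 = 0, so the extra equation is consistent.
Reading off the reduced rows gives x_1 = 4, x_2 = -4, x_3 = 3, x_4 = -1, x_5 = 3.

x_1 = 4, x_2 = -4, x_3 = 3, x_4 = -1, x_5 = 3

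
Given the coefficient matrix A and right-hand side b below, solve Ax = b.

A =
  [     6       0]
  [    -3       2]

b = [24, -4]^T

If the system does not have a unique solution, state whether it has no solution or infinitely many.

x_1 = 4, x_2 = 4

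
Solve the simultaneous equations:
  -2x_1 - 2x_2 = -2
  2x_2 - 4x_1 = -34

x_1 = 6, x_2 = -5

Row-reduce the augmented matrix:
R1 ← R1 / (-2).
R2 ← R2 + 4·R1.
R2 ← R2 / (6).
R1 ← R1 − 1·R2.
Reading off the reduced rows gives x_1 = 6, x_2 = -5.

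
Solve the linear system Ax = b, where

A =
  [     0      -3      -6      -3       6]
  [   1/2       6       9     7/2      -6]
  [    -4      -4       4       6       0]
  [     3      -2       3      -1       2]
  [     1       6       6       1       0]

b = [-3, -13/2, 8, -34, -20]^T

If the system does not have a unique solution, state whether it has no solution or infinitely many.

Row-reduce:
Swap R1 and R2.
R1 ← R1 / (1/2).
R3 ← R3 + 4·R1.
R4 ← R4 − 3·R1.
R5 ← R5 − 1·R1.
R2 ← R2 / (-3).
R1 ← R1 − 12·R2.
R3 ← R3 − 44·R2.
R4 ← R4 + 38·R2.
R5 ← R5 + 6·R2.
R3 ← R3 / (-12).
R1 ← R1 + 6·R3.
R2 ← R2 − 2·R3.
R4 ← R4 − 25·R3.
R4 ← R4 / (-29/6).
R2 ← R2 + 2/3·R4.
R3 ← R3 − 5/6·R4.
Row 5 reduces to 0 = -1, a contradiction. The system is inconsistent.

no solution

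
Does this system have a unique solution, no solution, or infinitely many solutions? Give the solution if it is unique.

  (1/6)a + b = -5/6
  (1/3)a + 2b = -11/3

no solution

Row-reduce:
R1 ← R1 / (1/6).
R2 ← R2 − 1/3·R1.
Row 2 reduces to 0 = -2, a contradiction. The system is inconsistent.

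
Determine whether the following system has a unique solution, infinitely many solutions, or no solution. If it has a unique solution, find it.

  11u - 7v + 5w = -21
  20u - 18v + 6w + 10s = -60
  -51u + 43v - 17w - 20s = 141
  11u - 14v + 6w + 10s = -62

infinitely many solutions

Row-reduce:
R1 ← R1 / (11).
R2 ← R2 − 20·R1.
R3 ← R3 + 51·R1.
R4 ← R4 − 11·R1.
R2 ← R2 / (-58/11).
R1 ← R1 + 7/11·R2.
R3 ← R3 − 116/11·R2.
R4 ← R4 + 7·R2.
Swap R3 and R4.
R3 ← R3 / (148/29).
R1 ← R1 − 24/29·R3.
R2 ← R2 − 17/29·R3.
Rank is 3 with 4 unknowns, leaving s free.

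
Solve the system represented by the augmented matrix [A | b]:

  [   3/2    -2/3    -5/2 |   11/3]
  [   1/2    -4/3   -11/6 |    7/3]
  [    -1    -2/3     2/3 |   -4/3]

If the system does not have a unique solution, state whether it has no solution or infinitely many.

infinitely many solutions

Row-reduce:
R1 ← R1 / (3/2).
R2 ← R2 − 1/2·R1.
R3 ← R3 + 1·R1.
R2 ← R2 / (-10/9).
R1 ← R1 + 4/9·R2.
R3 ← R3 + 10/9·R2.
Rank is 2 with 3 unknowns, leaving x_3 free.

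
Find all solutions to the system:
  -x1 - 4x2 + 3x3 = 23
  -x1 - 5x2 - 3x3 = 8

infinitely many solutions

Row-reduce:
R1 ← R1 / (-1).
R2 ← R2 + 1·R1.
R2 ← R2 / (-1).
R1 ← R1 − 4·R2.
Rank is 2 with 3 unknowns, leaving x3 free.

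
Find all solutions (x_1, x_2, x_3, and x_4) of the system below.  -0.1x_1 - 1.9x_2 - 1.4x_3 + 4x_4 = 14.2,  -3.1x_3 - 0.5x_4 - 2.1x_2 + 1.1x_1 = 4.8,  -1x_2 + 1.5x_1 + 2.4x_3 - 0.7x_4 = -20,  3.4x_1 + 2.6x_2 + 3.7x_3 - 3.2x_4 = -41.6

Row-reduce the augmented matrix:
R1 ← R1 / (-1/10).
R2 ← R2 − 11/10·R1.
R3 ← R3 − 3/2·R1.
R4 ← R4 − 17/5·R1.
R2 ← R2 / (-23).
R1 ← R1 − 19·R2.
R3 ← R3 + 59/2·R2.
R4 ← R4 + 62·R2.
R3 ← R3 / (2359/460).
R1 ← R1 + 59/46·R3.
R2 ← R2 − 37/46·R3.
R4 ← R4 − 1373/230·R3.
R4 ← R4 / (270279/23590).
R1 ← R1 + 7521/2359·R4.
R2 ← R2 + 5759/2359·R4.
R3 ← R3 − 1613/2359·R4.
Reading off the reduced rows gives x_1 = -6, x_2 = 0, x_3 = -4, x_4 = 2.

x_1 = -6, x_2 = 0, x_3 = -4, x_4 = 2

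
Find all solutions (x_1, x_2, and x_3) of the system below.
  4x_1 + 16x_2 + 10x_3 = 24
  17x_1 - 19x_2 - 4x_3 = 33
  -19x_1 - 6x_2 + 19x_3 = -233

Row-reduce the augmented matrix:
R1 ← R1 / (4).
R2 ← R2 − 17·R1.
R3 ← R3 + 19·R1.
R2 ← R2 / (-87).
R1 ← R1 − 4·R2.
R3 ← R3 − 70·R2.
R3 ← R3 / (1687/58).
R1 ← R1 − 21/58·R3.
R2 ← R2 − 31/58·R3.
Reading off the reduced rows gives x_1 = 5, x_2 = 4, x_3 = -6.

x_1 = 5, x_2 = 4, x_3 = -6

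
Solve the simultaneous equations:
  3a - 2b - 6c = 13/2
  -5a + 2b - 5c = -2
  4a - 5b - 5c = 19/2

Row-reduce the augmented matrix:
R1 ← R1 / (3).
R2 ← R2 + 5·R1.
R3 ← R3 − 4·R1.
R2 ← R2 / (-4/3).
R1 ← R1 + 2/3·R2.
R3 ← R3 + 7/3·R2.
R3 ← R3 / (117/4).
R1 ← R1 − 11/2·R3.
R2 ← R2 − 45/4·R3.
Reading off the reduced rows gives a = 1/2, b = -1, c = -1/2.

a = 1/2, b = -1, c = -1/2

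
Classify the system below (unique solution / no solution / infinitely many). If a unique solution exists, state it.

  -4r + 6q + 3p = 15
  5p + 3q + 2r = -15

Row-reduce:
R1 ← R1 / (3).
R2 ← R2 − 5·R1.
R2 ← R2 / (-7).
R1 ← R1 − 2·R2.
Rank is 2 with 3 unknowns, leaving r free.

infinitely many solutions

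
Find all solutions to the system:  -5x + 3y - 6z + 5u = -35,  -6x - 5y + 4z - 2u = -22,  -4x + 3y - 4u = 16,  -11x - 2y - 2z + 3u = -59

no solution

Row-reduce:
R1 ← R1 / (-5).
R2 ← R2 + 6·R1.
R3 ← R3 + 4·R1.
R4 ← R4 + 11·R1.
R2 ← R2 / (-43/5).
R1 ← R1 + 3/5·R2.
R3 ← R3 − 3/5·R2.
R4 ← R4 + 43/5·R2.
R3 ← R3 / (240/43).
R1 ← R1 − 18/43·R3.
R2 ← R2 + 56/43·R3.
Row 4 reduces to 0 = -2, a contradiction. The system is inconsistent.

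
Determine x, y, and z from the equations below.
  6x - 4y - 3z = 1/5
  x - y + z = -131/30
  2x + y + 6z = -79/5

Row-reduce the augmented matrix:
R1 ← R1 / (6).
R2 ← R2 − 1·R1.
R3 ← R3 − 2·R1.
R2 ← R2 / (-1/3).
R1 ← R1 + 2/3·R2.
R3 ← R3 − 7/3·R2.
R3 ← R3 / (35/2).
R1 ← R1 + 7/2·R3.
R2 ← R2 + 9/2·R3.
Reading off the reduced rows gives x = -1/2, y = 6/5, z = -8/3.

x = -1/2, y = 6/5, z = -8/3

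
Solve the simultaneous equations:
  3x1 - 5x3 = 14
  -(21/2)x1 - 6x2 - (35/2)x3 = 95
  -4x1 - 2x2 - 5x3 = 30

no solution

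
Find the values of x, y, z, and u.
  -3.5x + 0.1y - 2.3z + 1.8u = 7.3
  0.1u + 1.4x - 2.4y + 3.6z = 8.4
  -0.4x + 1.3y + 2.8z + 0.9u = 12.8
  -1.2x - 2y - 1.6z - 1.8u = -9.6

x = -2, y = 0, z = 3, u = 4

Row-reduce the augmented matrix:
R1 ← R1 / (-7/2).
R2 ← R2 − 7/5·R1.
R3 ← R3 + 2/5·R1.
R4 ← R4 + 6/5·R1.
R2 ← R2 / (-59/25).
R1 ← R1 + 1/35·R2.
R3 ← R3 − 451/350·R2.
R4 ← R4 + 356/175·R2.
R3 ← R3 / (18693/4130).
R1 ← R1 − 258/413·R3.
R2 ← R2 + 67/59·R3.
R4 ← R4 + 6446/2065·R3.
R4 ← R4 / (-218368/93465).
R1 ← R1 + 8497/12462·R4.
R2 ← R2 + 17/279·R4.
R3 ← R3 − 9433/37386·R4.
Reading off the reduced rows gives x = -2, y = 0, z = 3, u = 4.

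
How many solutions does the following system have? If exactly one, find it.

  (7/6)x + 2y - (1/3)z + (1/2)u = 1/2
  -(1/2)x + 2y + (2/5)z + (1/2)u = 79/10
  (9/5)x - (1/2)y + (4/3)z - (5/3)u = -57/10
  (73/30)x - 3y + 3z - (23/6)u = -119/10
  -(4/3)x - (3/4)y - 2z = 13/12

x = -4, y = 3, z = 1, u = -1

Row-reduce the augmented matrix:
R1 ← R1 / (7/6).
R2 ← R2 + 1/2·R1.
R3 ← R3 − 9/5·R1.
R4 ← R4 − 73/30·R1.
R5 ← R5 + 4/3·R1.
R2 ← R2 / (20/7).
R1 ← R1 − 12/7·R2.
R3 ← R3 + 251/70·R2.
R4 ← R4 + 251/35·R2.
R5 ← R5 − 43/28·R2.
R3 ← R3 / (6511/3000).
R1 ← R1 + 11/25·R3.
R2 ← R2 − 9/100·R3.
R4 ← R4 − 6511/1500·R3.
R5 ← R5 + 3023/1200·R3.
Swap R4 and R5.
R4 ← R4 / (-31291/19533).
R1 ← R1 + 2035/6511·R4.
R2 ← R2 − 2044/6511·R4.
R3 ← R3 + 4625/6511·R4.
R5 reduces to 0 = 0, so the extra equation is consistent.
Reading off the reduced rows gives x = -4, y = 3, z = 1, u = -1.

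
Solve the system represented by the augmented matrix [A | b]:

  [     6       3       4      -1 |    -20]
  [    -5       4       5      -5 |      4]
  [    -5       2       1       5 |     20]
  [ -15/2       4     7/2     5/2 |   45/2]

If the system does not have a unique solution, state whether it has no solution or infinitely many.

Row-reduce:
R1 ← R1 / (6).
R2 ← R2 + 5·R1.
R3 ← R3 + 5·R1.
R4 ← R4 + 15/2·R1.
R2 ← R2 / (13/2).
R1 ← R1 − 1/2·R2.
R3 ← R3 − 9/2·R2.
R4 ← R4 − 31/4·R2.
R3 ← R3 / (-56/39).
R1 ← R1 − 1/39·R3.
R2 ← R2 − 50/39·R3.
R4 ← R4 + 56/39·R3.
Row 4 reduces to 0 = 1/2, a contradiction. The system is inconsistent.

no solution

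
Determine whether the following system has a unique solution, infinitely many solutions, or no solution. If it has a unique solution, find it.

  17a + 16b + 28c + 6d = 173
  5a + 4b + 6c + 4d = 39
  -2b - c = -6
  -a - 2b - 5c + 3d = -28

infinitely many solutions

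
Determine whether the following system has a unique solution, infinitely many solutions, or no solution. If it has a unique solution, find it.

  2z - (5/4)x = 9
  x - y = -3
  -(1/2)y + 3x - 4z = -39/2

infinitely many solutions

Row-reduce:
R1 ← R1 / (-5/4).
R2 ← R2 − 1·R1.
R3 ← R3 − 3·R1.
R2 ← R2 / (-1).
R3 ← R3 + 1/2·R2.
Rank is 2 with 3 unknowns, leaving z free.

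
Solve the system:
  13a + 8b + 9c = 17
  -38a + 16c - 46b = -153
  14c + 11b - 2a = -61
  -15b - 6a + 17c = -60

no solution

Row-reduce:
R1 ← R1 / (13).
R2 ← R2 + 38·R1.
R3 ← R3 + 2·R1.
R4 ← R4 + 6·R1.
R2 ← R2 / (-294/13).
R1 ← R1 − 8/13·R2.
R3 ← R3 − 159/13·R2.
R4 ← R4 + 147/13·R2.
R3 ← R3 / (1875/49).
R1 ← R1 − 271/147·R3.
R2 ← R2 + 275/147·R3.
Row 4 reduces to 0 = -1/2, a contradiction. The system is inconsistent.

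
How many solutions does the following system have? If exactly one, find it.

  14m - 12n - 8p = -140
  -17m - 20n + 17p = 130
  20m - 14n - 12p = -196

m = -6, n = 2, p = 4

Row-reduce the augmented matrix:
R1 ← R1 / (14).
R2 ← R2 + 17·R1.
R3 ← R3 − 20·R1.
R2 ← R2 / (-242/7).
R1 ← R1 + 6/7·R2.
R3 ← R3 − 22/7·R2.
R3 ← R3 / (1/11).
R1 ← R1 + 91/121·R3.
R2 ← R2 + 51/242·R3.
Reading off the reduced rows gives m = -6, n = 2, p = 4.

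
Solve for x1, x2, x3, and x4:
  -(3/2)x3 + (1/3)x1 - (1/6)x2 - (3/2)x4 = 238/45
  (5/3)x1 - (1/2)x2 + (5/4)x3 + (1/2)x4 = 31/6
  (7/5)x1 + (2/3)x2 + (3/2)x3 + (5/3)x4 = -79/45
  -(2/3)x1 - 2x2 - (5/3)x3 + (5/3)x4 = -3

x1 = 3, x2 = -7/3, x3 = 2/5, x4 = -3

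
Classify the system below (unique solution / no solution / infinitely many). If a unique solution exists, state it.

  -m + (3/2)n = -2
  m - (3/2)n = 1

no solution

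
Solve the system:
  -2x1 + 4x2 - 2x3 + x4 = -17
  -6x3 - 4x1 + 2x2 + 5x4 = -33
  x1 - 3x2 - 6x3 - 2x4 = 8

infinitely many solutions

Row-reduce:
R1 ← R1 / (-2).
R2 ← R2 + 4·R1.
R3 ← R3 − 1·R1.
R2 ← R2 / (-6).
R1 ← R1 + 2·R2.
R3 ← R3 + 1·R2.
R3 ← R3 / (-20/3).
R1 ← R1 − 5/3·R3.
R2 ← R2 − 1/3·R3.
Rank is 3 with 4 unknowns, leaving x4 free.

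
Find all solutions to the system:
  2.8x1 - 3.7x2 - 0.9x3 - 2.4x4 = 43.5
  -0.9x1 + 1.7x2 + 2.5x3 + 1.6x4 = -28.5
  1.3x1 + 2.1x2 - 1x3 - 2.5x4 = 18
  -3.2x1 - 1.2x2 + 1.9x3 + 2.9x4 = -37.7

x1 = 6, x2 = -3, x3 = -4, x4 = -5

Row-reduce the augmented matrix:
R1 ← R1 / (14/5).
R2 ← R2 + 9/10·R1.
R3 ← R3 − 13/10·R1.
R4 ← R4 + 16/5·R1.
R2 ← R2 / (143/280).
R1 ← R1 + 37/28·R2.
R3 ← R3 − 1069/280·R2.
R4 ← R4 + 38/7·R2.
R3 ← R3 / (-4893/286).
R1 ← R1 − 772/143·R3.
R2 ← R2 − 619/143·R3.
R4 ← R4 − 34849/1430·R3.
R4 ← R4 / (-74722/40775).
R1 ← R1 + 9012/8155·R4.
R2 ← R2 + 2409/8155·R4.
R3 ← R3 − 3613/8155·R4.
Reading off the reduced rows gives x1 = 6, x2 = -3, x3 = -4, x4 = -5.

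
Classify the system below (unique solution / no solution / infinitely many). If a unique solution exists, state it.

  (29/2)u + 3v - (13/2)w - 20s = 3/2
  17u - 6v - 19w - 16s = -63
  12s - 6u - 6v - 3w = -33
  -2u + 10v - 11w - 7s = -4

infinitely many solutions

Row-reduce:
R1 ← R1 / (29/2).
R2 ← R2 − 17·R1.
R3 ← R3 + 6·R1.
R4 ← R4 + 2·R1.
R2 ← R2 / (-276/29).
R1 ← R1 − 6/29·R2.
R3 ← R3 + 138/29·R2.
R4 ← R4 − 302/29·R2.
Swap R3 and R4.
R3 ← R3 / (-560/23).
R1 ← R1 + 16/23·R3.
R2 ← R2 − 55/46·R3.
Rank is 3 with 4 unknowns, leaving s free.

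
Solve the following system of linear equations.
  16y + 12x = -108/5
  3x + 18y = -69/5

x = -1, y = -3/5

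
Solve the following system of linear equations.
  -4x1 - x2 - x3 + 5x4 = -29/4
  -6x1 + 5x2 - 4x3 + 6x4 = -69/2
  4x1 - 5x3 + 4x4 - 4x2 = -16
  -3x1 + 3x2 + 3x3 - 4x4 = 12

Row-reduce the augmented matrix:
R1 ← R1 / (-4).
R2 ← R2 + 6·R1.
R3 ← R3 − 4·R1.
R4 ← R4 + 3·R1.
R2 ← R2 / (13/2).
R1 ← R1 − 1/4·R2.
R3 ← R3 + 5·R2.
R4 ← R4 − 15/4·R2.
R3 ← R3 / (-103/13).
R1 ← R1 − 9/26·R3.
R2 ← R2 + 5/13·R3.
R4 ← R4 − 135/26·R3.
R4 ← R4 / (-359/206).
R1 ← R1 + 175/206·R4.
R2 ← R2 + 63/103·R4.
R3 ← R3 + 102/103·R4.
Reading off the reduced rows gives x1 = -1, x2 = -3, x3 = 3, x4 = -9/4.

x1 = -1, x2 = -3, x3 = 3, x4 = -9/4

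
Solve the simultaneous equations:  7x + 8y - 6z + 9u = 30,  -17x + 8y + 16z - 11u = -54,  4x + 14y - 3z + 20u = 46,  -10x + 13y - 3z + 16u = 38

x = 0, y = 0, z = -2, u = 2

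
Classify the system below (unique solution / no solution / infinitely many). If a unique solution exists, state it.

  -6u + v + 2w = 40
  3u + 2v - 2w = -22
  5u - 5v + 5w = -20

u = -6, v = 0, w = 2

Row-reduce the augmented matrix:
R1 ← R1 / (-6).
R2 ← R2 − 3·R1.
R3 ← R3 − 5·R1.
R2 ← R2 / (5/2).
R1 ← R1 + 1/6·R2.
R3 ← R3 + 25/6·R2.
R3 ← R3 / (5).
R1 ← R1 + 2/5·R3.
R2 ← R2 + 2/5·R3.
Reading off the reduced rows gives u = -6, v = 0, w = 2.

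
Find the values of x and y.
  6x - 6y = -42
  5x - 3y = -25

Row-reduce the augmented matrix:
R1 ← R1 / (6).
R2 ← R2 − 5·R1.
R2 ← R2 / (2).
R1 ← R1 + 1·R2.
Reading off the reduced rows gives x = -2, y = 5.

x = -2, y = 5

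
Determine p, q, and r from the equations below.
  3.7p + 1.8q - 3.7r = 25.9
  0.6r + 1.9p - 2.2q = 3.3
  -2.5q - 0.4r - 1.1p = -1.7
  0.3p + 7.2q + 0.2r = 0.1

Row-reduce the augmented matrix:
R1 ← R1 / (37/10).
R2 ← R2 − 19/10·R1.
R3 ← R3 + 11/10·R1.
R4 ← R4 − 3/10·R1.
R2 ← R2 / (-578/185).
R1 ← R1 − 18/37·R2.
R3 ← R3 + 727/370·R2.
R4 ← R4 − 261/37·R2.
R3 ← R3 / (-7103/2312).
R1 ← R1 + 353/578·R3.
R2 ← R2 + 925/1156·R3.
R4 ← R4 − 7103/1156·R3.
R4 reduces to 0 = 0, so the extra equation is consistent.
Reading off the reduced rows gives p = 3, q = 0, r = -4.

p = 3, q = 0, r = -4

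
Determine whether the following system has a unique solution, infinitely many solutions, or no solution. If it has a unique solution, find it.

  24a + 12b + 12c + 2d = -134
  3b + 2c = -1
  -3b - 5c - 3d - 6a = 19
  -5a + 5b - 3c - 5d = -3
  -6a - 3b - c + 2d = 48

Row-reduce the augmented matrix:
R1 ← R1 / (24).
R3 ← R3 + 6·R1.
R4 ← R4 + 5·R1.
R5 ← R5 + 6·R1.
R2 ← R2 / (3).
R1 ← R1 − 1/2·R2.
R4 ← R4 − 15/2·R2.
R3 ← R3 / (-2).
R1 ← R1 − 1/6·R3.
R2 ← R2 − 2/3·R3.
R4 ← R4 + 11/2·R3.
R5 ← R5 − 2·R3.
R4 ← R4 / (55/24).
R1 ← R1 + 1/8·R4.
R2 ← R2 + 5/6·R4.
R3 ← R3 − 5/4·R4.
R5 reduces to 0 = 0, so the extra equation is consistent.
Reading off the reduced rows gives a = -6, b = -1, c = 1, d = 5.

a = -6, b = -1, c = 1, d = 5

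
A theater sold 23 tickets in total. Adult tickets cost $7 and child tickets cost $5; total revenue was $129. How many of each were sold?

adult tickets: 7, child tickets: 16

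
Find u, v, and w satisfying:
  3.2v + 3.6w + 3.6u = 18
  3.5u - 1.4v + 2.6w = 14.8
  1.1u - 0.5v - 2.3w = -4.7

u = 2, v = 0, w = 3

Row-reduce the augmented matrix:
R1 ← R1 / (18/5).
R2 ← R2 − 7/2·R1.
R3 ← R3 − 11/10·R1.
R2 ← R2 / (-203/45).
R1 ← R1 − 8/9·R2.
R3 ← R3 + 133/90·R2.
R3 ← R3 / (-1801/580).
R1 ← R1 − 167/203·R3.
R2 ← R2 − 81/406·R3.
Reading off the reduced rows gives u = 2, v = 0, w = 3.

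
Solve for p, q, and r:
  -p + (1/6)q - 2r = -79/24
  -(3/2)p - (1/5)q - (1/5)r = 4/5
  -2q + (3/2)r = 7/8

Row-reduce the augmented matrix:
R1 ← R1 / (-1).
R2 ← R2 + 3/2·R1.
R2 ← R2 / (-9/20).
R1 ← R1 + 1/6·R2.
R3 ← R3 + 2·R2.
R3 ← R3 / (-197/18).
R1 ← R1 − 26/27·R3.
R2 ← R2 + 56/9·R3.
Reading off the reduced rows gives p = -1, q = 5/4, r = 9/4.

p = -1, q = 5/4, r = 9/4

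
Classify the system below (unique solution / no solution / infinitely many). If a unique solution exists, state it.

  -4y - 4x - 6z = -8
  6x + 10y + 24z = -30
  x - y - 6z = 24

no solution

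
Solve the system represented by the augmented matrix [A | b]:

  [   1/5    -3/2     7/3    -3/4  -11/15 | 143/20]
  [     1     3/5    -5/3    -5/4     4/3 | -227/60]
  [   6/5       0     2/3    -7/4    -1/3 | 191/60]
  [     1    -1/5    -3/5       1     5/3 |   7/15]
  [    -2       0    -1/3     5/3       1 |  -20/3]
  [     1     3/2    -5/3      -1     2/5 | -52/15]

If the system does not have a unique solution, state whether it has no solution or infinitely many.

no solution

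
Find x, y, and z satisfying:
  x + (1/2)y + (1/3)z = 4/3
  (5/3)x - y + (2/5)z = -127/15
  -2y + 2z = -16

Row-reduce the augmented matrix:
R2 ← R2 − 5/3·R1.
R2 ← R2 / (-11/6).
R1 ← R1 − 1/2·R2.
R3 ← R3 + 2·R2.
R3 ← R3 / (358/165).
R1 ← R1 − 16/55·R3.
R2 ← R2 − 14/165·R3.
Reading off the reduced rows gives x = -1, y = 6, z = -2.

x = -1, y = 6, z = -2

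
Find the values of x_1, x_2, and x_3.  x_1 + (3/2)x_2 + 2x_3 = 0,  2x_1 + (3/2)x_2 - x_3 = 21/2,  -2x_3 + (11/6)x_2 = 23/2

x_1 = 3/2, x_2 = 3, x_3 = -3

Row-reduce the augmented matrix:
R2 ← R2 − 2·R1.
R2 ← R2 / (-3/2).
R1 ← R1 − 3/2·R2.
R3 ← R3 − 11/6·R2.
R3 ← R3 / (-73/9).
R1 ← R1 + 3·R3.
R2 ← R2 − 10/3·R3.
Reading off the reduced rows gives x_1 = 3/2, x_2 = 3, x_3 = -3.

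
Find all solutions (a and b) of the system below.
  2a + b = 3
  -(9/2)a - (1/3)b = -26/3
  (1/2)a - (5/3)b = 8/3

a = 2, b = -1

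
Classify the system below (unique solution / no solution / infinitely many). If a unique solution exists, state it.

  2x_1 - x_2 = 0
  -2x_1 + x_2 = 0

infinitely many solutions

Row-reduce:
R1 ← R1 / (2).
R2 ← R2 + 2·R1.
Rank is 1 with 2 unknowns, leaving x_2 free.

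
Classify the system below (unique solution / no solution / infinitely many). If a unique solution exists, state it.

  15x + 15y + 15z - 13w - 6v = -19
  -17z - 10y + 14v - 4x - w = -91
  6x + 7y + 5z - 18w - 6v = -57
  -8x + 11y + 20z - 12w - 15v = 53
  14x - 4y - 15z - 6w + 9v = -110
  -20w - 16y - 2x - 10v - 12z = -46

x = 0, y = -4, z = 5, w = 4, v = -3

Row-reduce the augmented matrix:
R1 ← R1 / (15).
R2 ← R2 + 4·R1.
R3 ← R3 − 6·R1.
R4 ← R4 + 8·R1.
R5 ← R5 − 14·R1.
R6 ← R6 + 2·R1.
R2 ← R2 / (-6).
R1 ← R1 − 1·R2.
R3 ← R3 − 1·R2.
R4 ← R4 − 19·R2.
R5 ← R5 + 18·R2.
R6 ← R6 + 14·R2.
R3 ← R3 / (-19/6).
R1 ← R1 + 7/6·R3.
R2 ← R2 − 13/6·R3.
R4 ← R4 + 79/6·R3.
R5 ← R5 − 10·R3.
R6 ← R6 − 61/3·R3.
R4 ← R4 / (6623/285).
R1 ← R1 − 321/95·R4.
R2 ← R2 + 2429/285·R4.
R3 ← R3 − 1219/285·R4.
R5 ← R5 + 6623/285·R4.
R6 ← R6 + 5602/57·R4.
Swap R5 and R6.
R5 ← R5 / (440292/6623).
R1 ← R1 + 11647/6623·R5.
R2 ← R2 − 46021/6623·R5.
R3 ← R3 + 30245/6623·R5.
R4 ← R4 − 7821/6623·R5.
R6 reduces to 0 = 0, so the extra equation is consistent.
Reading off the reduced rows gives x = 0, y = -4, z = 5, w = 4, v = -3.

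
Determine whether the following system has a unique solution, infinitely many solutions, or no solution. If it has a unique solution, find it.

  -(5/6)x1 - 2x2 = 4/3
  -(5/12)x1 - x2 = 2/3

infinitely many solutions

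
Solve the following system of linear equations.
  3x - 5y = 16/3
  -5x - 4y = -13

Row-reduce the augmented matrix:
R1 ← R1 / (3).
R2 ← R2 + 5·R1.
R2 ← R2 / (-37/3).
R1 ← R1 + 5/3·R2.
Reading off the reduced rows gives x = 7/3, y = 1/3.

x = 7/3, y = 1/3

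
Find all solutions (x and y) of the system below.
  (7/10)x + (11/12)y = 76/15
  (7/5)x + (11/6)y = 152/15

infinitely many solutions

Row-reduce:
R1 ← R1 / (7/10).
R2 ← R2 − 7/5·R1.
Rank is 1 with 2 unknowns, leaving y free.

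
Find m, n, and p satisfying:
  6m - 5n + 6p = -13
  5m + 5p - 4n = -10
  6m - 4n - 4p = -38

m = -1, n = 5, p = 3

Row-reduce the augmented matrix:
R1 ← R1 / (6).
R2 ← R2 − 5·R1.
R3 ← R3 − 6·R1.
R2 ← R2 / (1/6).
R1 ← R1 + 5/6·R2.
R3 ← R3 − 1·R2.
R3 ← R3 / (-10).
R1 ← R1 − 1·R3.
Reading off the reduced rows gives m = -1, n = 5, p = 3.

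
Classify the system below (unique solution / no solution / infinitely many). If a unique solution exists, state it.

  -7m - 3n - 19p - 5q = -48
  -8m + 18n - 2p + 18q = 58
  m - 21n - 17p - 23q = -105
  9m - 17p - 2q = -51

no solution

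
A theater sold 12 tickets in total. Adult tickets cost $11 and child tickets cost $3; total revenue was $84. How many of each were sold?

adult tickets: 6, child tickets: 6

Let a = adult tickets, c = child tickets.
  a + c = 12
  11a + 3c = 84
Row-reduce the augmented matrix:
R2 ← R2 − 11·R1.
R2 ← R2 / (-8).
R1 ← R1 − 1·R2.
Reading off the reduced rows gives a = 6, c = 6.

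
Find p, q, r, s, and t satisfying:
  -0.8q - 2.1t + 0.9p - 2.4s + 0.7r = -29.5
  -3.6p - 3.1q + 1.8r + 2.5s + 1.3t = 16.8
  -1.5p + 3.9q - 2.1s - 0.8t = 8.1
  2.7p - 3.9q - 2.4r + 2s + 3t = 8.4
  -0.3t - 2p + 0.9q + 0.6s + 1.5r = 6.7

p = -5, q = 3, r = -4, s = 3, t = 6

Row-reduce the augmented matrix:
R1 ← R1 / (9/10).
R2 ← R2 + 18/5·R1.
R3 ← R3 + 3/2·R1.
R4 ← R4 − 27/10·R1.
R5 ← R5 + 2·R1.
R2 ← R2 / (-63/10).
R1 ← R1 + 8/9·R2.
R3 ← R3 − 77/30·R2.
R4 ← R4 + 3/2·R2.
R5 ← R5 + 79/90·R2.
R3 ← R3 / (821/270).
R1 ← R1 − 73/567·R3.
R2 ← R2 + 46/63·R3.
R4 ← R4 + 235/42·R3.
R5 ← R5 − 13691/5670·R3.
R4 ← R4 / (-325091/57470).
R1 ← R1 + 7380/5747·R4.
R2 ← R2 + 5933/5747·R4.
R3 ← R3 + 2428/821·R4.
R5 ← R5 − 195219/57470·R4.
R5 ← R5 / (1883828/4876365).
R1 ← R1 + 504691/975273·R5.
R2 ← R2 + 3643/19123·R5.
R3 ← R3 + 387490/325091·R5.
R4 ← R4 − 128994/325091·R5.
Reading off the reduced rows gives p = -5, q = 3, r = -4, s = 3, t = 6.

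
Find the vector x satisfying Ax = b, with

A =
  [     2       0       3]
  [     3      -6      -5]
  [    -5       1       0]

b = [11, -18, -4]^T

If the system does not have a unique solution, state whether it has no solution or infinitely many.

Row-reduce the augmented matrix:
R1 ← R1 / (2).
R2 ← R2 − 3·R1.
R3 ← R3 + 5·R1.
R2 ← R2 / (-6).
R3 ← R3 − 1·R2.
R3 ← R3 / (71/12).
R1 ← R1 − 3/2·R3.
R2 ← R2 − 19/12·R3.
Reading off the reduced rows gives x_1 = 1, x_2 = 1, x_3 = 3.

x_1 = 1, x_2 = 1, x_3 = 3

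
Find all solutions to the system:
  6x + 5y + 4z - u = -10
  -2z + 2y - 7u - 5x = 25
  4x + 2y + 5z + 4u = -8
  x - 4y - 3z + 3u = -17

Row-reduce:
R1 ← R1 / (6).
R2 ← R2 + 5·R1.
R3 ← R3 − 4·R1.
R4 ← R4 − 1·R1.
R2 ← R2 / (37/6).
R1 ← R1 − 5/6·R2.
R3 ← R3 + 4/3·R2.
R4 ← R4 + 29/6·R2.
R3 ← R3 / (97/37).
R1 ← R1 − 18/37·R3.
R2 ← R2 − 8/37·R3.
R4 ← R4 + 97/37·R3.
Rank is 3 with 4 unknowns, leaving u free.

infinitely many solutions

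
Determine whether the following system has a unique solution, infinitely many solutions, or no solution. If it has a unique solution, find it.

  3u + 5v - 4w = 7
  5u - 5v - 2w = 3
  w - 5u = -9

u = 2, v = 1, w = 1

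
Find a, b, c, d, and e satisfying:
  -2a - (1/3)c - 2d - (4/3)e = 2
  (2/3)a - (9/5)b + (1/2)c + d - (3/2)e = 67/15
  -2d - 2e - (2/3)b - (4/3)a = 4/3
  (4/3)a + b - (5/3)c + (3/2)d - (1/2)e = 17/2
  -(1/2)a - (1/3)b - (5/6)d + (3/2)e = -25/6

Row-reduce the augmented matrix:
R1 ← R1 / (-2).
R2 ← R2 − 2/3·R1.
R3 ← R3 + 4/3·R1.
R4 ← R4 − 4/3·R1.
R5 ← R5 + 1/2·R1.
R2 ← R2 / (-9/5).
R3 ← R3 + 2/3·R2.
R4 ← R4 − 1·R2.
R5 ← R5 + 1/3·R2.
R3 ← R3 / (19/243).
R1 ← R1 − 1/6·R3.
R2 ← R2 + 35/162·R3.
R4 ← R4 + 271/162·R3.
R5 ← R5 − 11/972·R3.
R4 ← R4 / (-629/38).
R1 ← R1 − 51/19·R4.
R2 ← R2 + 45/19·R4.
R3 ← R3 + 192/19·R4.
R5 ← R5 + 16/57·R4.
R5 ← R5 / (55109/22644).
R1 ← R1 + 19/74·R5.
R2 ← R2 − 975/629·R5.
R3 ← R3 − 1015/629·R5.
R4 ← R4 − 1235/1887·R5.
Reading off the reduced rows gives a = -2, b = -1, c = -4, d = 3, e = -2.

a = -2, b = -1, c = -4, d = 3, e = -2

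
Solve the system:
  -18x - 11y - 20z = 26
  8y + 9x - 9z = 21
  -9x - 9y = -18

Row-reduce the augmented matrix:
R1 ← R1 / (-18).
R2 ← R2 − 9·R1.
R3 ← R3 + 9·R1.
R2 ← R2 / (5/2).
R1 ← R1 − 11/18·R2.
R3 ← R3 + 7/2·R2.
R3 ← R3 / (-83/5).
R1 ← R1 − 259/45·R3.
R2 ← R2 + 38/5·R3.
Reading off the reduced rows gives x = -4, y = 6, z = -1.

x = -4, y = 6, z = -1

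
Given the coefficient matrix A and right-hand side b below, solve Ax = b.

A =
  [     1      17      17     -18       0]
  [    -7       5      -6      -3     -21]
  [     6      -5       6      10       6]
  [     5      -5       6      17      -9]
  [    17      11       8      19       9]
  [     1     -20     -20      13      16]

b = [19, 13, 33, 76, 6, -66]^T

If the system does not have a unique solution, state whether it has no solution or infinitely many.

Row-reduce:
R2 ← R2 + 7·R1.
R3 ← R3 − 6·R1.
R4 ← R4 − 5·R1.
R5 ← R5 − 17·R1.
R6 ← R6 − 1·R1.
R2 ← R2 / (124).
R1 ← R1 − 17·R2.
R3 ← R3 + 107·R2.
R4 ← R4 + 90·R2.
R5 ← R5 + 278·R2.
R6 ← R6 + 37·R2.
R3 ← R3 / (187/124).
R1 ← R1 − 187/124·R3.
R2 ← R2 − 113/124·R3.
R4 ← R4 − 187/62·R3.
R5 ← R5 + 1715/62·R3.
R6 ← R6 + 407/124·R3.
Swap R4 and R5.
R4 ← R4 / (29624/187).
R1 ← R1 + 7·R4.
R2 ← R2 + 950/187·R4.
R3 ← R3 − 829/187·R4.
R6 ← R6 − 120/17·R4.
Swap R5 and R6.
R5 ← R5 / (-18677/3703).
R1 ← R1 − 1848/529·R5.
R2 ← R2 + 4428/3703·R5.
R3 ← R3 + 2778/3703·R5.
R4 ← R4 + 6087/3703·R5.
Row 6 reduces to 0 = -3, a contradiction. The system is inconsistent.

no solution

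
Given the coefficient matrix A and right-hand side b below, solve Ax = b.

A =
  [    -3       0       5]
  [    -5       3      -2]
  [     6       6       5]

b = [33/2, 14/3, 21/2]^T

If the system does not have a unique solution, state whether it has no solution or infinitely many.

x_1 = -4/3, x_2 = 1, x_3 = 5/2

Row-reduce the augmented matrix:
R1 ← R1 / (-3).
R2 ← R2 + 5·R1.
R3 ← R3 − 6·R1.
R2 ← R2 / (3).
R3 ← R3 − 6·R2.
R3 ← R3 / (107/3).
R1 ← R1 + 5/3·R3.
R2 ← R2 + 31/9·R3.
Reading off the reduced rows gives x_1 = -4/3, x_2 = 1, x_3 = 5/2.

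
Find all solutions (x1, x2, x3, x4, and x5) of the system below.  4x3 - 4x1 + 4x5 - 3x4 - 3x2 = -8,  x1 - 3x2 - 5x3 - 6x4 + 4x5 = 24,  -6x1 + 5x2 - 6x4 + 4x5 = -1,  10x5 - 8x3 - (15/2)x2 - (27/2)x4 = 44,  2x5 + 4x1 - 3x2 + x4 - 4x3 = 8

infinitely many solutions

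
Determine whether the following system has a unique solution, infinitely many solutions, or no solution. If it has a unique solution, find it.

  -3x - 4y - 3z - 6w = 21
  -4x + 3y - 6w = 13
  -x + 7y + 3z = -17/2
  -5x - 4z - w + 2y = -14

Row-reduce:
R1 ← R1 / (-3).
R2 ← R2 + 4·R1.
R3 ← R3 + 1·R1.
R4 ← R4 + 5·R1.
R2 ← R2 / (25/3).
R1 ← R1 − 4/3·R2.
R3 ← R3 − 25/3·R2.
R4 ← R4 − 26/3·R2.
Swap R3 and R4.
R3 ← R3 / (-79/25).
R1 ← R1 − 9/25·R3.
R2 ← R2 − 12/25·R3.
Row 4 reduces to 0 = -1/2, a contradiction. The system is inconsistent.

no solution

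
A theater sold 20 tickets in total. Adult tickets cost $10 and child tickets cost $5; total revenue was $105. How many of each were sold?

Let a = adult tickets, c = child tickets.
  a + c = 20
  5c + 10a = 105
Row-reduce the augmented matrix:
R2 ← R2 − 10·R1.
R2 ← R2 / (-5).
R1 ← R1 − 1·R2.
Reading off the reduced rows gives a = 1, c = 19.

adult tickets: 1, child tickets: 19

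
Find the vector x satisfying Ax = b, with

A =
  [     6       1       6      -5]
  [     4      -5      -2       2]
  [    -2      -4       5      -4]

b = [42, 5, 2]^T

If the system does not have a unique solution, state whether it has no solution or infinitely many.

infinitely many solutions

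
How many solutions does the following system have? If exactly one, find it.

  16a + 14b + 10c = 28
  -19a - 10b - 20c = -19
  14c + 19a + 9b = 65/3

Row-reduce the augmented matrix:
R1 ← R1 / (16).
R2 ← R2 + 19·R1.
R3 ← R3 − 19·R1.
R2 ← R2 / (53/8).
R1 ← R1 − 7/8·R2.
R3 ← R3 + 61/8·R2.
R3 ← R3 / (-383/53).
R1 ← R1 − 90/53·R3.
R2 ← R2 + 65/53·R3.
Reading off the reduced rows gives a = 1, b = 4/3, c = -2/3.

a = 1, b = 4/3, c = -2/3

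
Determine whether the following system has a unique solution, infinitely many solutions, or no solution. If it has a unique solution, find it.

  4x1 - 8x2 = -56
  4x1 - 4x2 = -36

x1 = -4, x2 = 5

Row-reduce the augmented matrix:
R1 ← R1 / (4).
R2 ← R2 − 4·R1.
R2 ← R2 / (4).
R1 ← R1 + 2·R2.
Reading off the reduced rows gives x1 = -4, x2 = 5.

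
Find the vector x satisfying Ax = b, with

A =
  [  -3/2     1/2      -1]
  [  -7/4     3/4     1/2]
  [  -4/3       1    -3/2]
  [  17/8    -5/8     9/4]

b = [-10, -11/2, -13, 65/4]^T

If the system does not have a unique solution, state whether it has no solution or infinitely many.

Row-reduce:
R1 ← R1 / (-3/2).
R2 ← R2 + 7/4·R1.
R3 ← R3 + 4/3·R1.
R4 ← R4 − 17/8·R1.
R2 ← R2 / (1/6).
R1 ← R1 + 1/3·R2.
R3 ← R3 − 5/9·R2.
R4 ← R4 − 1/12·R2.
R3 ← R3 / (-37/6).
R1 ← R1 − 4·R3.
R2 ← R2 − 10·R3.
Row 4 reduces to 0 = -1, a contradiction. The system is inconsistent.

no solution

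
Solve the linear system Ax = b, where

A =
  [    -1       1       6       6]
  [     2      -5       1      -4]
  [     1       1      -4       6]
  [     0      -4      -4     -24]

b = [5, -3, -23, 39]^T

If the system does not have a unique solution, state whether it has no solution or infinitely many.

no solution

Row-reduce:
R1 ← R1 / (-1).
R2 ← R2 − 2·R1.
R3 ← R3 − 1·R1.
R2 ← R2 / (-3).
R1 ← R1 + 1·R2.
R3 ← R3 − 2·R2.
R4 ← R4 + 4·R2.
R3 ← R3 / (32/3).
R1 ← R1 + 31/3·R3.
R2 ← R2 + 13/3·R3.
R4 ← R4 + 64/3·R3.
Row 4 reduces to 0 = 3, a contradiction. The system is inconsistent.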